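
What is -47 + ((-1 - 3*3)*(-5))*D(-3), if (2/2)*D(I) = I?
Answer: -197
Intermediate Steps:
D(I) = I
-47 + ((-1 - 3*3)*(-5))*D(-3) = -47 + ((-1 - 3*3)*(-5))*(-3) = -47 + ((-1 - 9)*(-5))*(-3) = -47 - 10*(-5)*(-3) = -47 + 50*(-3) = -47 - 150 = -197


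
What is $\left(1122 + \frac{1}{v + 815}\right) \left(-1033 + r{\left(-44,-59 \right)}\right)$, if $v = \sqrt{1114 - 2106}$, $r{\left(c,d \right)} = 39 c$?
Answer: $\frac{2749 \left(- 4488 \sqrt{62} + 914431 i\right)}{- 815 i + 4 \sqrt{62}} \approx -3.0844 \cdot 10^{6} + 0.13013 i$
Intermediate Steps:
$v = 4 i \sqrt{62}$ ($v = \sqrt{1114 - 2106} = \sqrt{-992} = 4 i \sqrt{62} \approx 31.496 i$)
$\left(1122 + \frac{1}{v + 815}\right) \left(-1033 + r{\left(-44,-59 \right)}\right) = \left(1122 + \frac{1}{4 i \sqrt{62} + 815}\right) \left(-1033 + 39 \left(-44\right)\right) = \left(1122 + \frac{1}{815 + 4 i \sqrt{62}}\right) \left(-1033 - 1716\right) = \left(1122 + \frac{1}{815 + 4 i \sqrt{62}}\right) \left(-2749\right) = -3084378 - \frac{2749}{815 + 4 i \sqrt{62}}$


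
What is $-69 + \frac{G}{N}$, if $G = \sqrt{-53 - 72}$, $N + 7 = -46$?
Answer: $-69 - \frac{5 i \sqrt{5}}{53} \approx -69.0 - 0.21095 i$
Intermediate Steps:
$N = -53$ ($N = -7 - 46 = -53$)
$G = 5 i \sqrt{5}$ ($G = \sqrt{-125} = 5 i \sqrt{5} \approx 11.18 i$)
$-69 + \frac{G}{N} = -69 + \frac{5 i \sqrt{5}}{-53} = -69 + 5 i \sqrt{5} \left(- \frac{1}{53}\right) = -69 - \frac{5 i \sqrt{5}}{53}$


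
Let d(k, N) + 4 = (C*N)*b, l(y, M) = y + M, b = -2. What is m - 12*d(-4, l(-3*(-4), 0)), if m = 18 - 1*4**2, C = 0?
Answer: 50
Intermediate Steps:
l(y, M) = M + y
m = 2 (m = 18 - 1*16 = 18 - 16 = 2)
d(k, N) = -4 (d(k, N) = -4 + (0*N)*(-2) = -4 + 0*(-2) = -4 + 0 = -4)
m - 12*d(-4, l(-3*(-4), 0)) = 2 - 12*(-4) = 2 + 48 = 50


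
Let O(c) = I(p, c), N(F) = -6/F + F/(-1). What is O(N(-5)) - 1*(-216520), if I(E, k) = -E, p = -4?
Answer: 216524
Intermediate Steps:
N(F) = -F - 6/F (N(F) = -6/F + F*(-1) = -6/F - F = -F - 6/F)
O(c) = 4 (O(c) = -1*(-4) = 4)
O(N(-5)) - 1*(-216520) = 4 - 1*(-216520) = 4 + 216520 = 216524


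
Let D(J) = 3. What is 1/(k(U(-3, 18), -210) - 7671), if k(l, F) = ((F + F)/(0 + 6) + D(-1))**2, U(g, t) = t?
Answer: -1/3182 ≈ -0.00031427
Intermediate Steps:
k(l, F) = (3 + F/3)**2 (k(l, F) = ((F + F)/(0 + 6) + 3)**2 = ((2*F)/6 + 3)**2 = ((2*F)*(1/6) + 3)**2 = (F/3 + 3)**2 = (3 + F/3)**2)
1/(k(U(-3, 18), -210) - 7671) = 1/((9 - 210)**2/9 - 7671) = 1/((1/9)*(-201)**2 - 7671) = 1/((1/9)*40401 - 7671) = 1/(4489 - 7671) = 1/(-3182) = -1/3182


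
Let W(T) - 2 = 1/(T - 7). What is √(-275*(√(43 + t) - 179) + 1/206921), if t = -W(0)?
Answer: √(103273986598937154 - 989056535567100*√14)/1448447 ≈ 217.86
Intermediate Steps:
W(T) = 2 + 1/(-7 + T) (W(T) = 2 + 1/(T - 7) = 2 + 1/(-7 + T))
t = -13/7 (t = -(-13 + 2*0)/(-7 + 0) = -(-13 + 0)/(-7) = -(-1)*(-13)/7 = -1*13/7 = -13/7 ≈ -1.8571)
√(-275*(√(43 + t) - 179) + 1/206921) = √(-275*(√(43 - 13/7) - 179) + 1/206921) = √(-275*(√(288/7) - 179) + 1/206921) = √(-275*(12*√14/7 - 179) + 1/206921) = √(-275*(-179 + 12*√14/7) + 1/206921) = √((49225 - 3300*√14/7) + 1/206921) = √(10185686226/206921 - 3300*√14/7)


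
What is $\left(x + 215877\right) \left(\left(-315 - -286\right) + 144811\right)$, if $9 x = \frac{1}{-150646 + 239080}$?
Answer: $\frac{12438062328165133}{397953} \approx 3.1255 \cdot 10^{10}$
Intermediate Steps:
$x = \frac{1}{795906}$ ($x = \frac{1}{9 \left(-150646 + 239080\right)} = \frac{1}{9 \cdot 88434} = \frac{1}{9} \cdot \frac{1}{88434} = \frac{1}{795906} \approx 1.2564 \cdot 10^{-6}$)
$\left(x + 215877\right) \left(\left(-315 - -286\right) + 144811\right) = \left(\frac{1}{795906} + 215877\right) \left(\left(-315 - -286\right) + 144811\right) = \frac{171817799563 \left(\left(-315 + 286\right) + 144811\right)}{795906} = \frac{171817799563 \left(-29 + 144811\right)}{795906} = \frac{171817799563}{795906} \cdot 144782 = \frac{12438062328165133}{397953}$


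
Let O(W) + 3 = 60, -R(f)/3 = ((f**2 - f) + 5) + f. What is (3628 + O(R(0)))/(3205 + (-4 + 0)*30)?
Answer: 737/617 ≈ 1.1945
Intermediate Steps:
R(f) = -15 - 3*f**2 (R(f) = -3*(((f**2 - f) + 5) + f) = -3*((5 + f**2 - f) + f) = -3*(5 + f**2) = -15 - 3*f**2)
O(W) = 57 (O(W) = -3 + 60 = 57)
(3628 + O(R(0)))/(3205 + (-4 + 0)*30) = (3628 + 57)/(3205 + (-4 + 0)*30) = 3685/(3205 - 4*30) = 3685/(3205 - 120) = 3685/3085 = 3685*(1/3085) = 737/617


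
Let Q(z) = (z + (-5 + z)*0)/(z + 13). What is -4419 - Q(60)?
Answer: -322647/73 ≈ -4419.8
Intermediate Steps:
Q(z) = z/(13 + z) (Q(z) = (z + 0)/(13 + z) = z/(13 + z))
-4419 - Q(60) = -4419 - 60/(13 + 60) = -4419 - 60/73 = -322647/73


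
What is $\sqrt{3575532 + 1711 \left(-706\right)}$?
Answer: $\sqrt{2367566} \approx 1538.7$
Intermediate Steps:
$\sqrt{3575532 + 1711 \left(-706\right)} = \sqrt{3575532 - 1207966} = \sqrt{2367566}$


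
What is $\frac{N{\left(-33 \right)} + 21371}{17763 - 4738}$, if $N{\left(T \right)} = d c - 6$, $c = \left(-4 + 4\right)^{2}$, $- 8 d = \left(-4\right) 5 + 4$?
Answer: $\frac{4273}{2605} \approx 1.6403$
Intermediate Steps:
$d = 2$ ($d = - \frac{\left(-4\right) 5 + 4}{8} = - \frac{-20 + 4}{8} = \left(- \frac{1}{8}\right) \left(-16\right) = 2$)
$c = 0$ ($c = 0^{2} = 0$)
$N{\left(T \right)} = -6$ ($N{\left(T \right)} = 2 \cdot 0 - 6 = 0 - 6 = -6$)
$\frac{N{\left(-33 \right)} + 21371}{17763 - 4738} = \frac{-6 + 21371}{17763 - 4738} = \frac{21365}{13025} = 21365 \cdot \frac{1}{13025} = \frac{4273}{2605}$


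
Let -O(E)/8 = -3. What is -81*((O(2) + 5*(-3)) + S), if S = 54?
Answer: -5103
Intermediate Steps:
O(E) = 24 (O(E) = -8*(-3) = 24)
-81*((O(2) + 5*(-3)) + S) = -81*((24 + 5*(-3)) + 54) = -81*((24 - 15) + 54) = -81*(9 + 54) = -81*63 = -5103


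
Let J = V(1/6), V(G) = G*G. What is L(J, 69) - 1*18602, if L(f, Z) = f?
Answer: -669671/36 ≈ -18602.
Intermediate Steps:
V(G) = G**2
J = 1/36 (J = (1/6)**2 = 1/36 ≈ 0.027778)
L(J, 69) - 1*18602 = 1/36 - 1*18602 = 1/36 - 18602 = -669671/36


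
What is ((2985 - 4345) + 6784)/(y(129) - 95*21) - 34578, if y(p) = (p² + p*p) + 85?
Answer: -271193898/7843 ≈ -34578.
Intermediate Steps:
y(p) = 85 + 2*p² (y(p) = (p² + p²) + 85 = 2*p² + 85 = 85 + 2*p²)
((2985 - 4345) + 6784)/(y(129) - 95*21) - 34578 = ((2985 - 4345) + 6784)/((85 + 2*129²) - 95*21) - 34578 = (-1360 + 6784)/((85 + 2*16641) - 1995) - 34578 = 5424/((85 + 33282) - 1995) - 34578 = 5424/(33367 - 1995) - 34578 = 5424/31372 - 34578 = 5424*(1/31372) - 34578 = 1356/7843 - 34578 = -271193898/7843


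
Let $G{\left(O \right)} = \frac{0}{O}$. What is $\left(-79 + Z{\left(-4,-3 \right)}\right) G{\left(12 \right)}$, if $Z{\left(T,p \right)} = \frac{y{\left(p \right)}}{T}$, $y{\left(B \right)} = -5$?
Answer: $0$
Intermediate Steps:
$G{\left(O \right)} = 0$
$Z{\left(T,p \right)} = - \frac{5}{T}$
$\left(-79 + Z{\left(-4,-3 \right)}\right) G{\left(12 \right)} = \left(-79 - \frac{5}{-4}\right) 0 = \left(-79 - - \frac{5}{4}\right) 0 = \left(-79 + \frac{5}{4}\right) 0 = \left(- \frac{311}{4}\right) 0 = 0$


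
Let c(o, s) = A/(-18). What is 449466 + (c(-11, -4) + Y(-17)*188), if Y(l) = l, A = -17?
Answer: 8032877/18 ≈ 4.4627e+5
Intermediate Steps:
c(o, s) = 17/18 (c(o, s) = -17/(-18) = -17*(-1/18) = 17/18)
449466 + (c(-11, -4) + Y(-17)*188) = 449466 + (17/18 - 17*188) = 449466 + (17/18 - 3196) = 449466 - 57511/18 = 8032877/18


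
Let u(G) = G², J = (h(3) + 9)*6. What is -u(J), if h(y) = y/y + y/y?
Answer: -4356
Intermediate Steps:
h(y) = 2 (h(y) = 1 + 1 = 2)
J = 66 (J = (2 + 9)*6 = 11*6 = 66)
-u(J) = -1*66² = -1*4356 = -4356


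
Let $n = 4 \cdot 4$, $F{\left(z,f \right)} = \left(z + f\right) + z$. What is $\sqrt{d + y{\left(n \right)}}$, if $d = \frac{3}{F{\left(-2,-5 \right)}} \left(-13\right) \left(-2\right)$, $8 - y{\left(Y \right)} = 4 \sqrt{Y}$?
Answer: $\frac{5 i \sqrt{6}}{3} \approx 4.0825 i$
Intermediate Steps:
$F{\left(z,f \right)} = f + 2 z$ ($F{\left(z,f \right)} = \left(f + z\right) + z = f + 2 z$)
$n = 16$
$y{\left(Y \right)} = 8 - 4 \sqrt{Y}$
$d = - \frac{26}{3}$ ($d = \frac{3}{-5 + 2 \left(-2\right)} \left(-13\right) \left(-2\right) = \frac{3}{-5 - 4} \left(-13\right) \left(-2\right) = \frac{3}{-9} \left(-13\right) \left(-2\right) = 3 \left(- \frac{1}{9}\right) \left(-13\right) \left(-2\right) = \left(- \frac{1}{3}\right) \left(-13\right) \left(-2\right) = \frac{13}{3} \left(-2\right) = - \frac{26}{3} \approx -8.6667$)
$\sqrt{d + y{\left(n \right)}} = \sqrt{- \frac{26}{3} + \left(8 - 4 \sqrt{16}\right)} = \sqrt{- \frac{26}{3} + \left(8 - 16\right)} = \sqrt{- \frac{26}{3} - 8} = \sqrt{- \frac{50}{3}} = \frac{5 i \sqrt{6}}{3}$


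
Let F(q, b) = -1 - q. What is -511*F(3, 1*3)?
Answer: 2044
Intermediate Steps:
-511*F(3, 1*3) = -511*(-1 - 1*3) = -511*(-1 - 3) = -511*(-4) = 2044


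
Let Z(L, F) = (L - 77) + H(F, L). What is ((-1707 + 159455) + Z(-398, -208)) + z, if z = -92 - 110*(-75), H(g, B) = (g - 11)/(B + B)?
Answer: 131683295/796 ≈ 1.6543e+5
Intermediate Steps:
H(g, B) = (-11 + g)/(2*B) (H(g, B) = (-11 + g)/((2*B)) = (-11 + g)*(1/(2*B)) = (-11 + g)/(2*B))
Z(L, F) = -77 + L + (-11 + F)/(2*L) (Z(L, F) = (L - 77) + (-11 + F)/(2*L) = (-77 + L) + (-11 + F)/(2*L) = -77 + L + (-11 + F)/(2*L))
z = 8158 (z = -92 + 8250 = 8158)
((-1707 + 159455) + Z(-398, -208)) + z = ((-1707 + 159455) + (½)*(-11 - 208 + 2*(-398)*(-77 - 398))/(-398)) + 8158 = (157748 + (½)*(-1/398)*(-11 - 208 + 2*(-398)*(-475))) + 8158 = (157748 + (½)*(-1/398)*(-11 - 208 + 378100)) + 8158 = (157748 + (½)*(-1/398)*377881) + 8158 = (157748 - 377881/796) + 8158 = 125189527/796 + 8158 = 131683295/796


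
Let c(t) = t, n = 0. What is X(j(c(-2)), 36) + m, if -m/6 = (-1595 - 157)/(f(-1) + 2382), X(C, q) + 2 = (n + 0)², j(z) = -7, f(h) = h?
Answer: 5750/2381 ≈ 2.4150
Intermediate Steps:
X(C, q) = -2 (X(C, q) = -2 + (0 + 0)² = -2 + 0² = -2 + 0 = -2)
m = 10512/2381 (m = -6*(-1595 - 157)/(-1 + 2382) = -(-10512)/2381 = -6*(-1752/2381) = 10512/2381 ≈ 4.4149)
X(j(c(-2)), 36) + m = -2 + 10512/2381 = 5750/2381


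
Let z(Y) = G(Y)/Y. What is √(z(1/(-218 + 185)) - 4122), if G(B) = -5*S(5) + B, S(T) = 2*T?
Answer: I*√2471 ≈ 49.709*I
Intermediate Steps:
G(B) = -50 + B (G(B) = -10*5 + B = -5*10 + B = -50 + B)
z(Y) = (-50 + Y)/Y
√(z(1/(-218 + 185)) - 4122) = √((-50 + 1/(-218 + 185))/(1/(-218 + 185)) - 4122) = √((-50 + 1/(-33))/(1/(-33)) - 4122) = √((-50 - 1/33)/(-1/33) - 4122) = √(-33*(-1651/33) - 4122) = √(1651 - 4122) = √(-2471) = I*√2471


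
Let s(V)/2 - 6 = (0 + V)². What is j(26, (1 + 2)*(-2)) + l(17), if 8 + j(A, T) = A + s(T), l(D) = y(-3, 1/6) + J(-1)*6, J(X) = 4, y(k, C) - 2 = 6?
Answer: 134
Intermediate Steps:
y(k, C) = 8 (y(k, C) = 2 + 6 = 8)
l(D) = 32 (l(D) = 8 + 4*6 = 8 + 24 = 32)
s(V) = 12 + 2*V² (s(V) = 12 + 2*(0 + V)² = 12 + 2*V²)
j(A, T) = 4 + A + 2*T² (j(A, T) = -8 + (A + (12 + 2*T²)) = -8 + (12 + A + 2*T²) = 4 + A + 2*T²)
j(26, (1 + 2)*(-2)) + l(17) = (4 + 26 + 2*((1 + 2)*(-2))²) + 32 = (4 + 26 + 2*(3*(-2))²) + 32 = (4 + 26 + 2*(-6)²) + 32 = (4 + 26 + 2*36) + 32 = (4 + 26 + 72) + 32 = 102 + 32 = 134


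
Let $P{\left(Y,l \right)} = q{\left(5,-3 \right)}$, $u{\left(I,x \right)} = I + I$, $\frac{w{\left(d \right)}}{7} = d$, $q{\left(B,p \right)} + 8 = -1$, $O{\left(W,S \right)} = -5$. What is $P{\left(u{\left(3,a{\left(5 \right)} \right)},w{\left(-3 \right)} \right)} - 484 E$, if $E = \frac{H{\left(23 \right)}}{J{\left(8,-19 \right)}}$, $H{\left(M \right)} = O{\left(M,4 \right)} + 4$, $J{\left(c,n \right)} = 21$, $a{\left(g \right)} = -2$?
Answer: $\frac{295}{21} \approx 14.048$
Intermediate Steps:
$q{\left(B,p \right)} = -9$ ($q{\left(B,p \right)} = -8 - 1 = -9$)
$w{\left(d \right)} = 7 d$
$u{\left(I,x \right)} = 2 I$
$H{\left(M \right)} = -1$ ($H{\left(M \right)} = -5 + 4 = -1$)
$P{\left(Y,l \right)} = -9$
$E = - \frac{1}{21} \approx -0.047619$
$P{\left(u{\left(3,a{\left(5 \right)} \right)},w{\left(-3 \right)} \right)} - 484 E = -9 - - \frac{484}{21} = -9 + \frac{484}{21} = \frac{295}{21}$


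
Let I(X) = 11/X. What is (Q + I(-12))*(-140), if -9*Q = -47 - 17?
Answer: -7805/9 ≈ -867.22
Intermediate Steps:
Q = 64/9 (Q = -(-47 - 17)/9 = -⅑*(-64) = 64/9 ≈ 7.1111)
(Q + I(-12))*(-140) = (64/9 + 11/(-12))*(-140) = (64/9 + 11*(-1/12))*(-140) = (64/9 - 11/12)*(-140) = (223/36)*(-140) = -7805/9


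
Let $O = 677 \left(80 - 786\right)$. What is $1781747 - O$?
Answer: $2259709$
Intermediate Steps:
$O = -477962$ ($O = 677 \left(-706\right) = -477962$)
$1781747 - O = 1781747 - -477962 = 1781747 + 477962 = 2259709$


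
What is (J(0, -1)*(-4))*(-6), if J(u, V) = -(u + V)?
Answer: 24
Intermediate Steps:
J(u, V) = -V - u (J(u, V) = -(V + u) = -V - u)
(J(0, -1)*(-4))*(-6) = ((-1*(-1) - 1*0)*(-4))*(-6) = ((1 + 0)*(-4))*(-6) = (1*(-4))*(-6) = -4*(-6) = 24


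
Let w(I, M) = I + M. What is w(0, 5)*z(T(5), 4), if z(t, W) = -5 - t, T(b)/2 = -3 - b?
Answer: 55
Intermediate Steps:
T(b) = -6 - 2*b (T(b) = 2*(-3 - b) = -6 - 2*b)
w(0, 5)*z(T(5), 4) = (0 + 5)*(-5 - (-6 - 2*5)) = 5*(-5 - (-6 - 10)) = 5*(-5 - 1*(-16)) = 5*(-5 + 16) = 5*11 = 55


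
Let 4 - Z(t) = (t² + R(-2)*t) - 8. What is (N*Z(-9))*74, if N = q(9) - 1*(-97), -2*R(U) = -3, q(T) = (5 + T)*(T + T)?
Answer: -1433343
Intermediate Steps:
q(T) = 2*T*(5 + T) (q(T) = (5 + T)*(2*T) = 2*T*(5 + T))
R(U) = 3/2 (R(U) = -½*(-3) = 3/2)
Z(t) = 12 - t² - 3*t/2 (Z(t) = 4 - ((t² + 3*t/2) - 8) = 4 - (-8 + t² + 3*t/2) = 4 + (8 - t² - 3*t/2) = 12 - t² - 3*t/2)
N = 349 (N = 2*9*(5 + 9) - 1*(-97) = 2*9*14 + 97 = 252 + 97 = 349)
(N*Z(-9))*74 = (349*(12 - 1*(-9)² - 3/2*(-9)))*74 = (349*(12 - 1*81 + 27/2))*74 = (349*(12 - 81 + 27/2))*74 = (349*(-111/2))*74 = -38739/2*74 = -1433343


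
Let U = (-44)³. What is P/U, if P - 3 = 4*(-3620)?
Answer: 14477/85184 ≈ 0.16995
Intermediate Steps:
U = -85184
P = -14477 (P = 3 + 4*(-3620) = 3 - 14480 = -14477)
P/U = -14477/(-85184) = -14477*(-1/85184) = 14477/85184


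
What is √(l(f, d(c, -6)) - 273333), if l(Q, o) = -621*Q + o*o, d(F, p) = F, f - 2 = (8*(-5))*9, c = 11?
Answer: I*√50894 ≈ 225.6*I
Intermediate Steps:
f = -358 (f = 2 + (8*(-5))*9 = 2 - 40*9 = 2 - 360 = -358)
l(Q, o) = o² - 621*Q (l(Q, o) = -621*Q + o² = o² - 621*Q)
√(l(f, d(c, -6)) - 273333) = √((11² - 621*(-358)) - 273333) = √((121 + 222318) - 273333) = √(222439 - 273333) = √(-50894) = I*√50894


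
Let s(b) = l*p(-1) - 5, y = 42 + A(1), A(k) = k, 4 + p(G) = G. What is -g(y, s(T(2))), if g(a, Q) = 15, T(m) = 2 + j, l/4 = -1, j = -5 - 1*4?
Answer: -15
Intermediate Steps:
p(G) = -4 + G
j = -9 (j = -5 - 4 = -9)
l = -4 (l = 4*(-1) = -4)
T(m) = -7 (T(m) = 2 - 9 = -7)
y = 43 (y = 42 + 1 = 43)
s(b) = 15 (s(b) = -4*(-4 - 1) - 5 = -4*(-5) - 5 = 20 - 5 = 15)
-g(y, s(T(2))) = -1*15 = -15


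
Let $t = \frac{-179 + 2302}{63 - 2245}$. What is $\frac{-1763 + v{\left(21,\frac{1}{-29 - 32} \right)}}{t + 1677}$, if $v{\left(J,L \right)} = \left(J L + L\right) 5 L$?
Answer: $- \frac{14313948366}{13608035611} \approx -1.0519$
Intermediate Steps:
$t = - \frac{2123}{2182}$ ($t = \frac{2123}{-2182} = 2123 \left(- \frac{1}{2182}\right) = - \frac{2123}{2182} \approx -0.97296$)
$v{\left(J,L \right)} = 5 L \left(L + J L\right)$ ($v{\left(J,L \right)} = \left(L + J L\right) 5 L = 5 L \left(L + J L\right)$)
$\frac{-1763 + v{\left(21,\frac{1}{-29 - 32} \right)}}{t + 1677} = \frac{-1763 + 5 \left(\frac{1}{-29 - 32}\right)^{2} \left(1 + 21\right)}{- \frac{2123}{2182} + 1677} = \frac{-1763 + 5 \left(\frac{1}{-61}\right)^{2} \cdot 22}{\frac{3657091}{2182}} = \left(-1763 + 5 \left(- \frac{1}{61}\right)^{2} \cdot 22\right) \frac{2182}{3657091} = \left(-1763 + 5 \cdot \frac{1}{3721} \cdot 22\right) \frac{2182}{3657091} = \left(-1763 + \frac{110}{3721}\right) \frac{2182}{3657091} = \left(- \frac{6560013}{3721}\right) \frac{2182}{3657091} = - \frac{14313948366}{13608035611}$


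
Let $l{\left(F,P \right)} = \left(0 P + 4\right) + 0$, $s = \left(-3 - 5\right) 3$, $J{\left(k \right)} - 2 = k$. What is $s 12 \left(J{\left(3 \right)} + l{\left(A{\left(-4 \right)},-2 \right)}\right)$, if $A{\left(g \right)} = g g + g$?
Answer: $-2592$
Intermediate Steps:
$J{\left(k \right)} = 2 + k$
$A{\left(g \right)} = g + g^{2}$ ($A{\left(g \right)} = g^{2} + g = g + g^{2}$)
$s = -24$ ($s = \left(-8\right) 3 = -24$)
$l{\left(F,P \right)} = 4$ ($l{\left(F,P \right)} = \left(0 + 4\right) + 0 = 4 + 0 = 4$)
$s 12 \left(J{\left(3 \right)} + l{\left(A{\left(-4 \right)},-2 \right)}\right) = - 24 \cdot 12 \left(\left(2 + 3\right) + 4\right) = - 24 \cdot 12 \left(5 + 4\right) = - 24 \cdot 12 \cdot 9 = \left(-24\right) 108 = -2592$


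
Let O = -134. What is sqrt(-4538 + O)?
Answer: 8*I*sqrt(73) ≈ 68.352*I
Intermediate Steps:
sqrt(-4538 + O) = sqrt(-4538 - 134) = sqrt(-4672) = 8*I*sqrt(73)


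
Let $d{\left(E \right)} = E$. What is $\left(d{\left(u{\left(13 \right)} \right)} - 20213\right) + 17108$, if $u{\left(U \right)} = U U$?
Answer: $-2936$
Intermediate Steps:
$u{\left(U \right)} = U^{2}$
$\left(d{\left(u{\left(13 \right)} \right)} - 20213\right) + 17108 = \left(13^{2} - 20213\right) + 17108 = \left(169 - 20213\right) + 17108 = -20044 + 17108 = -2936$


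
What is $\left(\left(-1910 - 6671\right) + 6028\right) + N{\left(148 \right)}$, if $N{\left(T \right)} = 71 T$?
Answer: $7955$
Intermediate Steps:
$\left(\left(-1910 - 6671\right) + 6028\right) + N{\left(148 \right)} = \left(\left(-1910 - 6671\right) + 6028\right) + 71 \cdot 148 = \left(-8581 + 6028\right) + 10508 = -2553 + 10508 = 7955$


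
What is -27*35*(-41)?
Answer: 38745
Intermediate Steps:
-27*35*(-41) = -945*(-41) = 38745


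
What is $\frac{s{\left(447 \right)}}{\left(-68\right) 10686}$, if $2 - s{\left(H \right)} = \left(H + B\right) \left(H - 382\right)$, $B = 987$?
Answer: $\frac{11651}{90831} \approx 0.12827$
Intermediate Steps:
$s{\left(H \right)} = 2 - \left(-382 + H\right) \left(987 + H\right)$ ($s{\left(H \right)} = 2 - \left(H + 987\right) \left(H - 382\right) = 2 - \left(987 + H\right) \left(-382 + H\right) = 2 - \left(-382 + H\right) \left(987 + H\right)$)
$\frac{s{\left(447 \right)}}{\left(-68\right) 10686} = \frac{377036 - 447^{2} - 270435}{\left(-68\right) 10686} = \frac{377036 - 199809 - 270435}{-726648} = \left(377036 - 199809 - 270435\right) \left(- \frac{1}{726648}\right) = \left(-93208\right) \left(- \frac{1}{726648}\right) = \frac{11651}{90831}$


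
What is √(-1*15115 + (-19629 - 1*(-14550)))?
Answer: I*√20194 ≈ 142.11*I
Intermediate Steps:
√(-1*15115 + (-19629 - 1*(-14550))) = √(-15115 + (-19629 + 14550)) = √(-15115 - 5079) = √(-20194) = I*√20194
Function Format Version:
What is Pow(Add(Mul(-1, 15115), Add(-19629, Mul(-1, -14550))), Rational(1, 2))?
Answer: Mul(I, Pow(20194, Rational(1, 2))) ≈ Mul(142.11, I)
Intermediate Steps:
Pow(Add(Mul(-1, 15115), Add(-19629, Mul(-1, -14550))), Rational(1, 2)) = Pow(Add(-15115, Add(-19629, 14550)), Rational(1, 2)) = Pow(Add(-15115, -5079), Rational(1, 2)) = Pow(-20194, Rational(1, 2)) = Mul(I, Pow(20194, Rational(1, 2)))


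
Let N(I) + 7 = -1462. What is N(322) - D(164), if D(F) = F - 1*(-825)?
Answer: -2458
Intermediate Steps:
D(F) = 825 + F (D(F) = F + 825 = 825 + F)
N(I) = -1469 (N(I) = -7 - 1462 = -1469)
N(322) - D(164) = -1469 - (825 + 164) = -1469 - 1*989 = -1469 - 989 = -2458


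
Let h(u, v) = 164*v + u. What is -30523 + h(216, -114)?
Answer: -49003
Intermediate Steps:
h(u, v) = u + 164*v
-30523 + h(216, -114) = -30523 + (216 + 164*(-114)) = -30523 + (216 - 18696) = -30523 - 18480 = -49003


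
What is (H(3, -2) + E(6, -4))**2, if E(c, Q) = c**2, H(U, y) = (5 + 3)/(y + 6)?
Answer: 1444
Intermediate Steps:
H(U, y) = 8/(6 + y)
(H(3, -2) + E(6, -4))**2 = (8/(6 - 2) + 6**2)**2 = (8/4 + 36)**2 = (8*(1/4) + 36)**2 = (2 + 36)**2 = 38**2 = 1444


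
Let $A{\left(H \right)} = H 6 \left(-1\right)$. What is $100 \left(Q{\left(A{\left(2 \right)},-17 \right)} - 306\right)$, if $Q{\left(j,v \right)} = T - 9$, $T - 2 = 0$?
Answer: $-31300$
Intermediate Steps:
$T = 2$ ($T = 2 + 0 = 2$)
$A{\left(H \right)} = - 6 H$ ($A{\left(H \right)} = 6 H \left(-1\right) = - 6 H$)
$Q{\left(j,v \right)} = -7$ ($Q{\left(j,v \right)} = 2 - 9 = -7$)
$100 \left(Q{\left(A{\left(2 \right)},-17 \right)} - 306\right) = 100 \left(-7 - 306\right) = 100 \left(-313\right) = -31300$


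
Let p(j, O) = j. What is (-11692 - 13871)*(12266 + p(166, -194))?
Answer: -317799216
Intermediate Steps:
(-11692 - 13871)*(12266 + p(166, -194)) = (-11692 - 13871)*(12266 + 166) = -25563*12432 = -317799216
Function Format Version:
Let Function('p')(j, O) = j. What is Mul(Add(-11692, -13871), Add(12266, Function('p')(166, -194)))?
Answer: -317799216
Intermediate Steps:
Mul(Add(-11692, -13871), Add(12266, Function('p')(166, -194))) = Mul(Add(-11692, -13871), Add(12266, 166)) = Mul(-25563, 12432) = -317799216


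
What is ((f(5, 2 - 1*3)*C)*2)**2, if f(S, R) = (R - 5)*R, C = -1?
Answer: 144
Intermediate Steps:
f(S, R) = R*(-5 + R) (f(S, R) = (-5 + R)*R = R*(-5 + R))
((f(5, 2 - 1*3)*C)*2)**2 = ((((2 - 1*3)*(-5 + (2 - 1*3)))*(-1))*2)**2 = ((((2 - 3)*(-5 + (2 - 3)))*(-1))*2)**2 = ((-(-5 - 1)*(-1))*2)**2 = ((-1*(-6)*(-1))*2)**2 = ((6*(-1))*2)**2 = (-6*2)**2 = (-12)**2 = 144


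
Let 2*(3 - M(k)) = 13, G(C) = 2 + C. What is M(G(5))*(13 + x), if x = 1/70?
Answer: -911/20 ≈ -45.550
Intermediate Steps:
x = 1/70 ≈ 0.014286
M(k) = -7/2 (M(k) = 3 - ½*13 = 3 - 13/2 = -7/2)
M(G(5))*(13 + x) = -7*(13 + 1/70)/2 = -7/2*911/70 = -911/20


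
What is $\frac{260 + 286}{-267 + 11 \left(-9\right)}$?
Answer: $- \frac{91}{61} \approx -1.4918$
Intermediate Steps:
$\frac{260 + 286}{-267 + 11 \left(-9\right)} = \frac{546}{-267 - 99} = \frac{546}{-366} = 546 \left(- \frac{1}{366}\right) = - \frac{91}{61}$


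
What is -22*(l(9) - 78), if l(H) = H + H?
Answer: 1320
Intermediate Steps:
l(H) = 2*H
-22*(l(9) - 78) = -22*(2*9 - 78) = -22*(18 - 78) = -22*(-60) = 1320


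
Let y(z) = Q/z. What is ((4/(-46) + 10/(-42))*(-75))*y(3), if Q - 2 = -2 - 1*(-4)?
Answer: 15700/483 ≈ 32.505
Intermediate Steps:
Q = 4 (Q = 2 + (-2 - 1*(-4)) = 2 + (-2 + 4) = 2 + 2 = 4)
y(z) = 4/z
((4/(-46) + 10/(-42))*(-75))*y(3) = ((4/(-46) + 10/(-42))*(-75))*(4/3) = ((4*(-1/46) + 10*(-1/42))*(-75))*(4*(⅓)) = ((-2/23 - 5/21)*(-75))*(4/3) = -157/483*(-75)*(4/3) = (3925/161)*(4/3) = 15700/483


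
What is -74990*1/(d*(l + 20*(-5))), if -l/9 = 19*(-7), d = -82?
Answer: 37495/44977 ≈ 0.83365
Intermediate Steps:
l = 1197 (l = -171*(-7) = -9*(-133) = 1197)
-74990*1/(d*(l + 20*(-5))) = -74990*(-1/(82*(1197 + 20*(-5)))) = -74990*(-1/(82*(1197 - 100))) = -74990/(1097*(-82)) = -74990/(-89954) = -74990*(-1/89954) = 37495/44977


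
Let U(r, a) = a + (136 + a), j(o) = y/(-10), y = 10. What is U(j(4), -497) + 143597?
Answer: 142739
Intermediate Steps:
j(o) = -1 (j(o) = 10/(-10) = 10*(-⅒) = -1)
U(r, a) = 136 + 2*a
U(j(4), -497) + 143597 = (136 + 2*(-497)) + 143597 = (136 - 994) + 143597 = -858 + 143597 = 142739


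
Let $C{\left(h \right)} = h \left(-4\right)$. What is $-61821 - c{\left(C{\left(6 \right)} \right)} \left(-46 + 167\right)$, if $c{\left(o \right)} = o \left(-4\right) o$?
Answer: $216963$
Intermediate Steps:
$C{\left(h \right)} = - 4 h$
$c{\left(o \right)} = - 4 o^{2}$ ($c{\left(o \right)} = - 4 o o = - 4 o^{2}$)
$-61821 - c{\left(C{\left(6 \right)} \right)} \left(-46 + 167\right) = -61821 - - 4 \left(\left(-4\right) 6\right)^{2} \left(-46 + 167\right) = -61821 - - 4 \left(-24\right)^{2} \cdot 121 = -61821 - \left(-4\right) 576 \cdot 121 = -61821 - \left(-2304\right) 121 = -61821 - -278784 = -61821 + 278784 = 216963$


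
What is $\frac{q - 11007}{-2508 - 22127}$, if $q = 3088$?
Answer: $\frac{7919}{24635} \approx 0.32145$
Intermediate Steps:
$\frac{q - 11007}{-2508 - 22127} = \frac{3088 - 11007}{-2508 - 22127} = - \frac{7919}{-24635} = \left(-7919\right) \left(- \frac{1}{24635}\right) = \frac{7919}{24635}$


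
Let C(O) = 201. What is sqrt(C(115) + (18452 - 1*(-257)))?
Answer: sqrt(18910) ≈ 137.51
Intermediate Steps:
sqrt(C(115) + (18452 - 1*(-257))) = sqrt(201 + (18452 - 1*(-257))) = sqrt(201 + (18452 + 257)) = sqrt(201 + 18709) = sqrt(18910)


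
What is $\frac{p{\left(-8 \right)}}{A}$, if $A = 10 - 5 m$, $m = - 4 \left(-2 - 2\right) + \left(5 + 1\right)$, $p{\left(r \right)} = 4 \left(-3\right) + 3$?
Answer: $\frac{9}{100} \approx 0.09$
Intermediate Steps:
$p{\left(r \right)} = -9$ ($p{\left(r \right)} = -12 + 3 = -9$)
$m = 22$ ($m = - 4 \left(-2 - 2\right) + 6 = \left(-4\right) \left(-4\right) + 6 = 16 + 6 = 22$)
$A = -100$ ($A = 10 - 110 = -100$)
$\frac{p{\left(-8 \right)}}{A} = - \frac{9}{-100} = \left(-9\right) \left(- \frac{1}{100}\right) = \frac{9}{100}$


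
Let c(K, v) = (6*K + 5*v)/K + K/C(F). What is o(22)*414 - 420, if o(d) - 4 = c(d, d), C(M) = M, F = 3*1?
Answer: 8826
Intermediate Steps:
F = 3
c(K, v) = K/3 + (5*v + 6*K)/K (c(K, v) = (6*K + 5*v)/K + K/3 = (5*v + 6*K)/K + K*(⅓) = (5*v + 6*K)/K + K/3 = K/3 + (5*v + 6*K)/K)
o(d) = 15 + d/3 (o(d) = 4 + (6 + d/3 + 5*d/d) = 4 + (6 + d/3 + 5) = 4 + (11 + d/3) = 15 + d/3)
o(22)*414 - 420 = (15 + (⅓)*22)*414 - 420 = (15 + 22/3)*414 - 420 = (67/3)*414 - 420 = 9246 - 420 = 8826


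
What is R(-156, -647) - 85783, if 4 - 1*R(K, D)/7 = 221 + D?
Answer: -82773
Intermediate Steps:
R(K, D) = -1519 - 7*D (R(K, D) = 28 - 7*(221 + D) = 28 + (-1547 - 7*D) = -1519 - 7*D)
R(-156, -647) - 85783 = (-1519 - 7*(-647)) - 85783 = (-1519 + 4529) - 85783 = 3010 - 85783 = -82773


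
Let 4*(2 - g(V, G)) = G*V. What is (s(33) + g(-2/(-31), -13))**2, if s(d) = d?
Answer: 4765489/3844 ≈ 1239.7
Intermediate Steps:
g(V, G) = 2 - G*V/4
(s(33) + g(-2/(-31), -13))**2 = (33 + (2 - 1/4*(-13)*(-2/(-31))))**2 = (33 + (2 - 1/4*(-13)*(-2*(-1/31))))**2 = (33 + (2 - 1/4*(-13)*2/31))**2 = (33 + (2 + 13/62))**2 = (33 + 137/62)**2 = (2183/62)**2 = 4765489/3844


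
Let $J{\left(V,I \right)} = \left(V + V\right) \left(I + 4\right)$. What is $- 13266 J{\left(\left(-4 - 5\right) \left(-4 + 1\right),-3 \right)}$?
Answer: $-716364$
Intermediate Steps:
$J{\left(V,I \right)} = 2 V \left(4 + I\right)$
$- 13266 J{\left(\left(-4 - 5\right) \left(-4 + 1\right),-3 \right)} = - 13266 \cdot 2 \left(-4 - 5\right) \left(-4 + 1\right) \left(4 - 3\right) = - 13266 \cdot 2 \left(\left(-9\right) \left(-3\right)\right) 1 = - 13266 \cdot 2 \cdot 27 \cdot 1 = \left(-13266\right) 54 = -716364$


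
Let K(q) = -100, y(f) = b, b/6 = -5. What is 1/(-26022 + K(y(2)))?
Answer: -1/26122 ≈ -3.8282e-5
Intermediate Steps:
b = -30 (b = 6*(-5) = -30)
y(f) = -30
1/(-26022 + K(y(2))) = 1/(-26022 - 100) = 1/(-26122) = -1/26122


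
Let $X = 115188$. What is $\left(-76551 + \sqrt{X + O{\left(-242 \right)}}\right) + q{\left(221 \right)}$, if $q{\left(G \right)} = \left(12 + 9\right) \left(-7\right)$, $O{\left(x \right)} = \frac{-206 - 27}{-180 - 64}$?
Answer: $-76698 + \frac{\sqrt{1714472405}}{122} \approx -76359.0$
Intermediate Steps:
$O{\left(x \right)} = \frac{233}{244}$ ($O{\left(x \right)} = - \frac{233}{-244} = \left(-233\right) \left(- \frac{1}{244}\right) = \frac{233}{244}$)
$q{\left(G \right)} = -147$ ($q{\left(G \right)} = 21 \left(-7\right) = -147$)
$\left(-76551 + \sqrt{X + O{\left(-242 \right)}}\right) + q{\left(221 \right)} = \left(-76551 + \sqrt{115188 + \frac{233}{244}}\right) - 147 = \left(-76551 + \sqrt{\frac{28106105}{244}}\right) - 147 = \left(-76551 + \frac{\sqrt{1714472405}}{122}\right) - 147 = -76698 + \frac{\sqrt{1714472405}}{122}$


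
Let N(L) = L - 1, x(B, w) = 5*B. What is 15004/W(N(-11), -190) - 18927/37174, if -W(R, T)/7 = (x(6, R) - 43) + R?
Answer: 554446471/6505450 ≈ 85.228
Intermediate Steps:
N(L) = -1 + L
W(R, T) = 91 - 7*R (W(R, T) = -7*((5*6 - 43) + R) = -7*((30 - 43) + R) = -7*(-13 + R) = 91 - 7*R)
15004/W(N(-11), -190) - 18927/37174 = 15004/(91 - 7*(-1 - 11)) - 18927/37174 = 15004/(91 - 7*(-12)) - 18927*1/37174 = 15004/(91 + 84) - 18927/37174 = 15004/175 - 18927/37174 = 554446471/6505450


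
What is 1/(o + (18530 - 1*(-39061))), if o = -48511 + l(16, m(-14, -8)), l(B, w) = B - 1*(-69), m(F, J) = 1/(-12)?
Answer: 1/9165 ≈ 0.00010911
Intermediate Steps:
m(F, J) = -1/12
l(B, w) = 69 + B (l(B, w) = B + 69 = 69 + B)
o = -48426 (o = -48511 + (69 + 16) = -48511 + 85 = -48426)
1/(o + (18530 - 1*(-39061))) = 1/(-48426 + (18530 - 1*(-39061))) = 1/(-48426 + (18530 + 39061)) = 1/(-48426 + 57591) = 1/9165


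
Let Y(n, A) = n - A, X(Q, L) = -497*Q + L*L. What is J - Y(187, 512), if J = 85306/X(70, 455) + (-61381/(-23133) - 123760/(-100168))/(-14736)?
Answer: 12593972743298866037/38691751931799120 ≈ 325.50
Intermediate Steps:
X(Q, L) = L² - 497*Q (X(Q, L) = -497*Q + L² = L² - 497*Q)
J = 19153365464152037/38691751931799120 (J = 85306/(455² - 497*70) + (-61381/(-23133) - 123760/(-100168))/(-14736) = 85306/(207025 - 34790) + (-61381*(-1/23133) - 123760*(-1/100168))*(-1/14736) = 85306/172235 + (61381/23133 + 15470/12521)*(-1/14736) = 85306*(1/172235) + (1126419011/289648293)*(-1/14736) = 85306/172235 - 1126419011/4268257245648 = 19153365464152037/38691751931799120 ≈ 0.49502)
J - Y(187, 512) = 19153365464152037/38691751931799120 - (187 - 1*512) = 19153365464152037/38691751931799120 - (187 - 512) = 19153365464152037/38691751931799120 - 1*(-325) = 19153365464152037/38691751931799120 + 325 = 12593972743298866037/38691751931799120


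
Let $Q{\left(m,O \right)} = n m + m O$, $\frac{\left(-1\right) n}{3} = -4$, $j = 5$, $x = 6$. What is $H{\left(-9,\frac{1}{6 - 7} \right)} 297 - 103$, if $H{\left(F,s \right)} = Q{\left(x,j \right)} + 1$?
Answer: $30488$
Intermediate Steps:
$n = 12$ ($n = \left(-3\right) \left(-4\right) = 12$)
$Q{\left(m,O \right)} = 12 m + O m$ ($Q{\left(m,O \right)} = 12 m + m O = 12 m + O m$)
$H{\left(F,s \right)} = 103$ ($H{\left(F,s \right)} = 6 \left(12 + 5\right) + 1 = 6 \cdot 17 + 1 = 102 + 1 = 103$)
$H{\left(-9,\frac{1}{6 - 7} \right)} 297 - 103 = 103 \cdot 297 - 103 = 30591 - 103 = 30488$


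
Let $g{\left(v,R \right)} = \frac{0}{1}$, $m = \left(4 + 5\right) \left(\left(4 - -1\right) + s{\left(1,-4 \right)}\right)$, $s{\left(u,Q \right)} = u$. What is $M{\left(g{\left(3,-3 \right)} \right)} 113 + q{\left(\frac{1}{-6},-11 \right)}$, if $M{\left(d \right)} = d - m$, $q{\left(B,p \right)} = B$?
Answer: $- \frac{36613}{6} \approx -6102.2$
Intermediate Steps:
$m = 54$ ($m = \left(4 + 5\right) \left(\left(4 - -1\right) + 1\right) = 9 \left(\left(4 + 1\right) + 1\right) = 9 \left(5 + 1\right) = 9 \cdot 6 = 54$)
$g{\left(v,R \right)} = 0$ ($g{\left(v,R \right)} = 0 \cdot 1 = 0$)
$M{\left(d \right)} = -54 + d$ ($M{\left(d \right)} = d - 54 = -54 + d$)
$M{\left(g{\left(3,-3 \right)} \right)} 113 + q{\left(\frac{1}{-6},-11 \right)} = \left(-54 + 0\right) 113 + \frac{1}{-6} = \left(-54\right) 113 - \frac{1}{6} = -6102 - \frac{1}{6} = - \frac{36613}{6}$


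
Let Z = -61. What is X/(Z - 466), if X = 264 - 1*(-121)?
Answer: -385/527 ≈ -0.73055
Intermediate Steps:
X = 385 (X = 264 + 121 = 385)
X/(Z - 466) = 385/(-61 - 466) = 385/(-527) = 385*(-1/527) = -385/527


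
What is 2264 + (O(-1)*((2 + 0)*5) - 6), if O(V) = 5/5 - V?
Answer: 2278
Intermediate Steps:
O(V) = 1 - V (O(V) = 5*(1/5) - V = 1 - V)
2264 + (O(-1)*((2 + 0)*5) - 6) = 2264 + ((1 - 1*(-1))*((2 + 0)*5) - 6) = 2264 + ((1 + 1)*(2*5) - 6) = 2264 + (2*10 - 6) = 2264 + (20 - 6) = 2264 + 14 = 2278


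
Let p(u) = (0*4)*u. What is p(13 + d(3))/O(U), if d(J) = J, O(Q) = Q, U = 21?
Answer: 0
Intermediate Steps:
p(u) = 0 (p(u) = 0*u = 0)
p(13 + d(3))/O(U) = 0/21 = 0*(1/21) = 0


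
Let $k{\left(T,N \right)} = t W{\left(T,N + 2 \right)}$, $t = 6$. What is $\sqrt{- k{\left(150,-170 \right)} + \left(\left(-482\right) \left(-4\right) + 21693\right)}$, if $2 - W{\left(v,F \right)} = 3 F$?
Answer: $\sqrt{20585} \approx 143.47$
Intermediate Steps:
$W{\left(v,F \right)} = 2 - 3 F$
$k{\left(T,N \right)} = -24 - 18 N$ ($k{\left(T,N \right)} = 6 \left(2 - 3 \left(N + 2\right)\right) = 6 \left(2 - 3 \left(2 + N\right)\right) = 6 \left(2 - \left(6 + 3 N\right)\right) = 6 \left(-4 - 3 N\right) = -24 - 18 N$)
$\sqrt{- k{\left(150,-170 \right)} + \left(\left(-482\right) \left(-4\right) + 21693\right)} = \sqrt{- (-24 - -3060) + \left(\left(-482\right) \left(-4\right) + 21693\right)} = \sqrt{- (-24 + 3060) + \left(1928 + 21693\right)} = \sqrt{\left(-1\right) 3036 + 23621} = \sqrt{-3036 + 23621} = \sqrt{20585}$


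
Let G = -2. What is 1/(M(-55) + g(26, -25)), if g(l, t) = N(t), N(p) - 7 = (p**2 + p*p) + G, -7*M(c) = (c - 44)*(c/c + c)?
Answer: 7/3439 ≈ 0.0020355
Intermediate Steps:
M(c) = -(1 + c)*(-44 + c)/7 (M(c) = -(c - 44)*(c/c + c)/7 = -(-44 + c)*(1 + c)/7 = -(1 + c)*(-44 + c)/7)
N(p) = 5 + 2*p**2 (N(p) = 7 + ((p**2 + p*p) - 2) = 7 + ((p**2 + p**2) - 2) = 7 + (2*p**2 - 2) = 7 + (-2 + 2*p**2) = 5 + 2*p**2)
g(l, t) = 5 + 2*t**2
1/(M(-55) + g(26, -25)) = 1/((44/7 - 1/7*(-55)**2 + (43/7)*(-55)) + (5 + 2*(-25)**2)) = 1/((44/7 - 1/7*3025 - 2365/7) + (5 + 2*625)) = 1/((44/7 - 3025/7 - 2365/7) + (5 + 1250)) = 1/(-5346/7 + 1255) = 1/(3439/7) = 7/3439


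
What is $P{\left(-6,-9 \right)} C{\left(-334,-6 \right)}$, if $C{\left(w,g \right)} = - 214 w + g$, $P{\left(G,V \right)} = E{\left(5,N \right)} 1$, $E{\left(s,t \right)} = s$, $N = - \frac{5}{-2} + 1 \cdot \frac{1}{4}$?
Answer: $357350$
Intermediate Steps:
$N = \frac{11}{4}$ ($N = \left(-5\right) \left(- \frac{1}{2}\right) + 1 \cdot \frac{1}{4} = \frac{5}{2} + \frac{1}{4} = \frac{11}{4} \approx 2.75$)
$P{\left(G,V \right)} = 5$ ($P{\left(G,V \right)} = 5 \cdot 1 = 5$)
$C{\left(w,g \right)} = g - 214 w$
$P{\left(-6,-9 \right)} C{\left(-334,-6 \right)} = 5 \left(-6 - -71476\right) = 5 \left(-6 + 71476\right) = 5 \cdot 71470 = 357350$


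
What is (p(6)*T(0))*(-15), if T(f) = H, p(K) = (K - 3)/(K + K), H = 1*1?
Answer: -15/4 ≈ -3.7500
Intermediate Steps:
H = 1
p(K) = (-3 + K)/(2*K) (p(K) = (-3 + K)/((2*K)) = (-3 + K)*(1/(2*K)) = (-3 + K)/(2*K))
T(f) = 1
(p(6)*T(0))*(-15) = (((½)*(-3 + 6)/6)*1)*(-15) = (((½)*(⅙)*3)*1)*(-15) = ((¼)*1)*(-15) = (¼)*(-15) = -15/4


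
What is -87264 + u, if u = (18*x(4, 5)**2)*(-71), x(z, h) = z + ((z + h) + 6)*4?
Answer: -5321952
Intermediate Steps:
x(z, h) = 24 + 4*h + 5*z (x(z, h) = z + ((h + z) + 6)*4 = z + (6 + h + z)*4 = z + (24 + 4*h + 4*z) = 24 + 4*h + 5*z)
u = -5234688 (u = (18*(24 + 4*5 + 5*4)**2)*(-71) = (18*(24 + 20 + 20)**2)*(-71) = (18*64**2)*(-71) = (18*4096)*(-71) = 73728*(-71) = -5234688)
-87264 + u = -87264 - 5234688 = -5321952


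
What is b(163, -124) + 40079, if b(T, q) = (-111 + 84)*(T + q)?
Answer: 39026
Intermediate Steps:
b(T, q) = -27*T - 27*q (b(T, q) = -27*(T + q) = -27*T - 27*q)
b(163, -124) + 40079 = (-27*163 - 27*(-124)) + 40079 = (-4401 + 3348) + 40079 = -1053 + 40079 = 39026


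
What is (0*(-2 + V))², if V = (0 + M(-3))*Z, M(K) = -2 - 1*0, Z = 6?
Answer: 0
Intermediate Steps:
M(K) = -2 (M(K) = -2 + 0 = -2)
V = -12 (V = (0 - 2)*6 = -2*6 = -12)
(0*(-2 + V))² = (0*(-2 - 12))² = (0*(-14))² = 0² = 0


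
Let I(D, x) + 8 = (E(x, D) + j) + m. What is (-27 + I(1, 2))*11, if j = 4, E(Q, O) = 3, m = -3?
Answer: -341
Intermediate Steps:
I(D, x) = -4 (I(D, x) = -8 + ((3 + 4) - 3) = -8 + (7 - 3) = -8 + 4 = -4)
(-27 + I(1, 2))*11 = (-27 - 4)*11 = -31*11 = -341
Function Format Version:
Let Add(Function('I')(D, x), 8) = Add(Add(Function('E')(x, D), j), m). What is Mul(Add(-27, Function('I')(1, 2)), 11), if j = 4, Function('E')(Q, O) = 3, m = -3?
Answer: -341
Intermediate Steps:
Function('I')(D, x) = -4 (Function('I')(D, x) = Add(-8, Add(Add(3, 4), -3)) = Add(-8, Add(7, -3)) = Add(-8, 4) = -4)
Mul(Add(-27, Function('I')(1, 2)), 11) = Mul(Add(-27, -4), 11) = Mul(-31, 11) = -341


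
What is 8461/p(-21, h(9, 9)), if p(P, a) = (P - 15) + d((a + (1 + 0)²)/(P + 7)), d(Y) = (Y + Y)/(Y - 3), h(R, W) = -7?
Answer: -25383/109 ≈ -232.87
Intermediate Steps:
d(Y) = 2*Y/(-3 + Y) (d(Y) = (2*Y)/(-3 + Y) = 2*Y/(-3 + Y))
p(P, a) = -15 + P + 2*(1 + a)/((-3 + (1 + a)/(7 + P))*(7 + P)) (p(P, a) = (P - 15) + 2*((a + (1 + 0)²)/(P + 7))/(-3 + (a + (1 + 0)²)/(P + 7)) = (-15 + P) + 2*((a + 1²)/(7 + P))/(-3 + (a + 1²)/(7 + P)) = (-15 + P) + 2*((a + 1)/(7 + P))/(-3 + (a + 1)/(7 + P)) = (-15 + P) + 2*((1 + a)/(7 + P))/(-3 + (1 + a)/(7 + P)) = (-15 + P) + 2*(1 + a)/((-3 + (1 + a)/(7 + P))*(7 + P)) = -15 + P + 2*(1 + a)/((-3 + (1 + a)/(7 + P))*(7 + P)))
8461/p(-21, h(9, 9)) = 8461/(((-2 - 2*(-7) + (-15 - 21)*(20 - 1*(-7) + 3*(-21)))/(20 - 1*(-7) + 3*(-21)))) = 8461/(((-2 + 14 - 36*(20 + 7 - 63))/(20 + 7 - 63))) = 8461/(((-2 + 14 - 36*(-36))/(-36))) = 8461/((-(-2 + 14 + 1296)/36)) = 8461/((-1/36*1308)) = 8461/(-109/3) = 8461*(-3/109) = -25383/109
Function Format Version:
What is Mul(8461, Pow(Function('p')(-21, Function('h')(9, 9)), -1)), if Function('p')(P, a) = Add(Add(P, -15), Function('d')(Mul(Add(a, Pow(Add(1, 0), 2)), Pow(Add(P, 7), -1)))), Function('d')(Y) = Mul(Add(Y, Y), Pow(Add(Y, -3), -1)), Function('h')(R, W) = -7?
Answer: Rational(-25383, 109) ≈ -232.87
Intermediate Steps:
Function('d')(Y) = Mul(2, Y, Pow(Add(-3, Y), -1)) (Function('d')(Y) = Mul(Mul(2, Y), Pow(Add(-3, Y), -1)) = Mul(2, Y, Pow(Add(-3, Y), -1)))
Function('p')(P, a) = Add(-15, P, Mul(2, Pow(Add(-3, Mul(Pow(Add(7, P), -1), Add(1, a))), -1), Pow(Add(7, P), -1), Add(1, a))) (Function('p')(P, a) = Add(Add(P, -15), Mul(2, Mul(Add(a, Pow(Add(1, 0), 2)), Pow(Add(P, 7), -1)), Pow(Add(-3, Mul(Add(a, Pow(Add(1, 0), 2)), Pow(Add(P, 7), -1))), -1))) = Add(Add(-15, P), Mul(2, Mul(Add(a, Pow(1, 2)), Pow(Add(7, P), -1)), Pow(Add(-3, Mul(Add(a, Pow(1, 2)), Pow(Add(7, P), -1))), -1))) = Add(Add(-15, P), Mul(2, Mul(Add(a, 1), Pow(Add(7, P), -1)), Pow(Add(-3, Mul(Add(a, 1), Pow(Add(7, P), -1))), -1))) = Add(Add(-15, P), Mul(2, Mul(Add(1, a), Pow(Add(7, P), -1)), Pow(Add(-3, Mul(Add(1, a), Pow(Add(7, P), -1))), -1))) = Add(Add(-15, P), Mul(2, Mul(Pow(Add(7, P), -1), Add(1, a)), Pow(Add(-3, Mul(Pow(Add(7, P), -1), Add(1, a))), -1))) = Add(Add(-15, P), Mul(2, Pow(Add(-3, Mul(Pow(Add(7, P), -1), Add(1, a))), -1), Pow(Add(7, P), -1), Add(1, a))) = Add(-15, P, Mul(2, Pow(Add(-3, Mul(Pow(Add(7, P), -1), Add(1, a))), -1), Pow(Add(7, P), -1), Add(1, a))))
Mul(8461, Pow(Function('p')(-21, Function('h')(9, 9)), -1)) = Mul(8461, Pow(Mul(Pow(Add(20, Mul(-1, -7), Mul(3, -21)), -1), Add(-2, Mul(-2, -7), Mul(Add(-15, -21), Add(20, Mul(-1, -7), Mul(3, -21))))), -1)) = Mul(8461, Pow(Mul(Pow(Add(20, 7, -63), -1), Add(-2, 14, Mul(-36, Add(20, 7, -63)))), -1)) = Mul(8461, Pow(Mul(Pow(-36, -1), Add(-2, 14, Mul(-36, -36))), -1)) = Mul(8461, Pow(Mul(Rational(-1, 36), Add(-2, 14, 1296)), -1)) = Mul(8461, Pow(Mul(Rational(-1, 36), 1308), -1)) = Mul(8461, Pow(Rational(-109, 3), -1)) = Mul(8461, Rational(-3, 109)) = Rational(-25383, 109)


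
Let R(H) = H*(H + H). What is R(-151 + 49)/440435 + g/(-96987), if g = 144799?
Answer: -61756442069/42716469345 ≈ -1.4457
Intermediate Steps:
R(H) = 2*H² (R(H) = H*(2*H) = 2*H²)
R(-151 + 49)/440435 + g/(-96987) = (2*(-151 + 49)²)/440435 + 144799/(-96987) = (2*(-102)²)*(1/440435) + 144799*(-1/96987) = (2*10404)*(1/440435) - 144799/96987 = 20808*(1/440435) - 144799/96987 = 20808/440435 - 144799/96987 = -61756442069/42716469345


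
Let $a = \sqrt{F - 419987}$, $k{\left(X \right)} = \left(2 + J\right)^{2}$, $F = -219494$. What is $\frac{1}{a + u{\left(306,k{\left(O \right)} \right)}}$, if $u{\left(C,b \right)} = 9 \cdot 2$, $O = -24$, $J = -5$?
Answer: $\frac{18}{639805} - \frac{i \sqrt{639481}}{639805} \approx 2.8134 \cdot 10^{-5} - 0.0012499 i$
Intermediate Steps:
$k{\left(X \right)} = 9$ ($k{\left(X \right)} = \left(2 - 5\right)^{2} = \left(-3\right)^{2} = 9$)
$u{\left(C,b \right)} = 18$
$a = i \sqrt{639481}$ ($a = \sqrt{-219494 - 419987} = \sqrt{-639481} = i \sqrt{639481} \approx 799.68 i$)
$\frac{1}{a + u{\left(306,k{\left(O \right)} \right)}} = \frac{1}{i \sqrt{639481} + 18} = \frac{1}{18 + i \sqrt{639481}}$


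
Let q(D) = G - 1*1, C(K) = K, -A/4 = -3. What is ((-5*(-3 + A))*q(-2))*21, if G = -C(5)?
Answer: 5670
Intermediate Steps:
A = 12 (A = -4*(-3) = 12)
G = -5 (G = -1*5 = -5)
q(D) = -6 (q(D) = -5 - 1*1 = -5 - 1 = -6)
((-5*(-3 + A))*q(-2))*21 = (-5*(-3 + 12)*(-6))*21 = (-5*9*(-6))*21 = -45*(-6)*21 = 270*21 = 5670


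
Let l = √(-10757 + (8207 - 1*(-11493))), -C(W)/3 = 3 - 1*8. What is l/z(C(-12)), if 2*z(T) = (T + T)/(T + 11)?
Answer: 26*√8943/15 ≈ 163.92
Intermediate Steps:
C(W) = 15 (C(W) = -3*(3 - 1*8) = -3*(3 - 8) = -3*(-5) = 15)
z(T) = T/(11 + T) (z(T) = ((T + T)/(T + 11))/2 = ((2*T)/(11 + T))/2 = (2*T/(11 + T))/2 = T/(11 + T))
l = √8943 (l = √(-10757 + (8207 + 11493)) = √(-10757 + 19700) = √8943 ≈ 94.567)
l/z(C(-12)) = √8943/((15/(11 + 15))) = √8943/((15/26)) = √8943/((15*(1/26))) = √8943/(15/26) = √8943*(26/15) = 26*√8943/15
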